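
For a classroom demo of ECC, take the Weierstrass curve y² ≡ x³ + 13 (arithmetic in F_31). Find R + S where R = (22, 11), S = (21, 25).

(22, 11) + (21, 25). λ = (25 - 11)/(21 - 22) ≡ 14/30 mod 31. 30⁻¹ ≡ 30 (mod 31), so λ ≡ 17.
  x = λ² - 22 - 21 = 289 - 43 ≡ 29; y = λ·(22 - 29) - 11 ≡ 25. → (29, 25)

(29, 25)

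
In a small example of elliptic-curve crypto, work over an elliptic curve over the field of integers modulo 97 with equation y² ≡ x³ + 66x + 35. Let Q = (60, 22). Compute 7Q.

(26, 11)

Repeated addition: build up to 7Q.
2Q: tangent at (60, 22): λ = (3·60² + 66)/(2·22) ≡ 2/44. 44⁻¹ ≡ 86 (mod 97), so λ ≡ 2·86 ≡ 75.
  x = λ² - 60 - 60 = 5625 - 120 ≡ 73; y = λ·(60 - 73) - 22 ≡ 70. → (73, 70)
3Q: (73, 70) + (60, 22). λ = (22 - 70)/(60 - 73) ≡ 49/84 mod 97. 84⁻¹ ≡ 82 (mod 97), so λ ≡ 41.
  x = λ² - 73 - 60 = 1681 - 133 ≡ 93; y = λ·(73 - 93) - 70 ≡ 80. → (93, 80)
4Q: (93, 80) + (60, 22). λ = (22 - 80)/(60 - 93) ≡ 39/64 mod 97. 64⁻¹ ≡ 47 (mod 97), so λ ≡ 87.
  x = λ² - 93 - 60 = 7569 - 153 ≡ 44; y = λ·(93 - 44) - 80 ≡ 12. → (44, 12)
5Q: (44, 12) + (60, 22). λ = (22 - 12)/(60 - 44) ≡ 10/16 mod 97. 16⁻¹ ≡ 91 (mod 97), so λ ≡ 37.
  x = λ² - 44 - 60 = 1369 - 104 ≡ 4; y = λ·(44 - 4) - 12 ≡ 13. → (4, 13)
6Q: (4, 13) + (60, 22). λ = (22 - 13)/(60 - 4) ≡ 9/56 mod 97. 56⁻¹ ≡ 26 (mod 97), so λ ≡ 40.
  x = λ² - 4 - 60 = 1600 - 64 ≡ 81; y = λ·(4 - 81) - 13 ≡ 11. → (81, 11)
7Q: (81, 11) + (60, 22). λ = (22 - 11)/(60 - 81) ≡ 11/76 mod 97. 76⁻¹ ≡ 60 (mod 97), so λ ≡ 78.
  x = λ² - 81 - 60 = 6084 - 141 ≡ 26; y = λ·(81 - 26) - 11 ≡ 11. → (26, 11)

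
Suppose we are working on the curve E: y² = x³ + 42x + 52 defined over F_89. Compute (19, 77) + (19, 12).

O

The two points share x = 19 and their y-coordinates satisfy 77 + 12 ≡ 0 (mod 89), so they are inverses. Their sum is O.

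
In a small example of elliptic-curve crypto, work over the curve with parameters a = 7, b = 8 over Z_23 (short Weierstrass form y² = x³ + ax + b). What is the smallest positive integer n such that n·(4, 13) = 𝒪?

6

2P: tangent at (4, 13): λ = (3·4² + 7)/(2·13) ≡ 9/3. 3⁻¹ ≡ 8 (mod 23), so λ ≡ 9·8 ≡ 3.
  x = λ² - 4 - 4 = 9 - 8 ≡ 1; y = λ·(4 - 1) - 13 ≡ 19. → (1, 19)
3P: (1, 19) + (4, 13). λ = (13 - 19)/(4 - 1) ≡ 17/3 mod 23. 3⁻¹ ≡ 8 (mod 23) since 3·8 = 24 ≡ 1, so λ ≡ 21.
  x = λ² - 1 - 4 = 441 - 5 ≡ 22; y = λ·(1 - 22) - 19 ≡ 0. → (22, 0)
4P: (22, 0) + (4, 13). λ = (13 - 0)/(4 - 22) ≡ 13/5 mod 23. 5⁻¹ ≡ 14 (mod 23), so λ ≡ 21.
  x = λ² - 22 - 4 = 441 - 26 ≡ 1; y = λ·(22 - 1) - 0 ≡ 4. → (1, 4)
5P: (1, 4) + (4, 13). λ = (13 - 4)/(4 - 1) ≡ 9/3 mod 23. 3⁻¹ ≡ 8 (mod 23) since 3·8 = 24 ≡ 1, so λ ≡ 3.
  x = λ² - 1 - 4 = 9 - 5 ≡ 4; y = λ·(1 - 4) - 4 ≡ 10. → (4, 10)
6P: (4, 10) + (4, 13): same x and y₁ ≡ -y₂, so the sum is 𝒪.
6P = 𝒪, so the order is 6.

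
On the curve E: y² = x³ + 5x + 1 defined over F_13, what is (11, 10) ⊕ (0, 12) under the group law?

(11, 10) + (0, 12). λ = (12 - 10)/(0 - 11) ≡ 2/2 mod 13. 2⁻¹ ≡ 7 (mod 13) since 2·7 = 14 ≡ 1, so λ ≡ 1.
  x = λ² - 11 - 0 = 1 - 11 ≡ 3; y = λ·(11 - 3) - 10 ≡ 11. → (3, 11)

(3, 11)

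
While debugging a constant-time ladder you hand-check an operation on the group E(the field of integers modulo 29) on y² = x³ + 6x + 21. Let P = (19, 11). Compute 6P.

Repeated addition: build up to 6P.
2P: tangent at (19, 11): λ = (3·19² + 6)/(2·11) ≡ 16/22. 22⁻¹ ≡ 4 (mod 29) since 22·4 = 88 ≡ 1, so λ ≡ 16·4 ≡ 6.
  x = λ² - 19 - 19 = 36 - 38 ≡ 27; y = λ·(19 - 27) - 11 ≡ 28. → (27, 28)
3P: (27, 28) + (19, 11). λ = (11 - 28)/(19 - 27) ≡ 12/21 mod 29. 21⁻¹ ≡ 18 (mod 29) since 21·18 = 378 ≡ 1, so λ ≡ 13.
  x = λ² - 27 - 19 = 169 - 46 ≡ 7; y = λ·(27 - 7) - 28 ≡ 0. → (7, 0)
4P: (7, 0) + (19, 11). λ = (11 - 0)/(19 - 7) ≡ 11/12 mod 29. 12⁻¹ ≡ 17 (mod 29) since 12·17 = 204 ≡ 1, so λ ≡ 13.
  x = λ² - 7 - 19 = 169 - 26 ≡ 27; y = λ·(7 - 27) - 0 ≡ 1. → (27, 1)
5P: (27, 1) + (19, 11). λ = (11 - 1)/(19 - 27) ≡ 10/21 mod 29. 21⁻¹ ≡ 18 (mod 29), so λ ≡ 6.
  x = λ² - 27 - 19 = 36 - 46 ≡ 19; y = λ·(27 - 19) - 1 ≡ 18. → (19, 18)
6P: (19, 18) + (19, 11): same x and y₁ ≡ -y₂, so the sum is O.

O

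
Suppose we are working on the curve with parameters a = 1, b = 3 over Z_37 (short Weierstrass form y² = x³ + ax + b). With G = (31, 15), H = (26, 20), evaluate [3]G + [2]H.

First 3G:
Repeated addition: build up to 3G.
2G: tangent at (31, 15): λ = (3·31² + 1)/(2·15) ≡ 35/30. 30⁻¹ ≡ 21 (mod 37) since 30·21 = 630 ≡ 1, so λ ≡ 35·21 ≡ 32.
  x = λ² - 31 - 31 = 1024 - 62 ≡ 0; y = λ·(31 - 0) - 15 ≡ 15. → (0, 15)
3G: (0, 15) + (31, 15). λ = (15 - 15)/(31 - 0) ≡ 0/31 mod 37. 31⁻¹ ≡ 6 (mod 37) since 31·6 = 186 ≡ 1, so λ ≡ 0.
  x = λ² - 0 - 31 = 0 - 31 ≡ 6; y = λ·(0 - 6) - 15 ≡ 22. → (6, 22)
3G = (6, 22).
Next 2H:
Repeated addition: build up to 2H.
2H: tangent at (26, 20): λ = (3·26² + 1)/(2·20) ≡ 31/3. 3⁻¹ ≡ 25 (mod 37) since 3·25 = 75 ≡ 1, so λ ≡ 31·25 ≡ 35.
  x = λ² - 26 - 26 = 1225 - 52 ≡ 26; y = λ·(26 - 26) - 20 ≡ 17. → (26, 17)
2H = (26, 17).
Finally 3G + 2H:
(6, 22) + (26, 17). λ = (17 - 22)/(26 - 6) ≡ 32/20 mod 37. 20⁻¹ ≡ 13 (mod 37), so λ ≡ 9.
  x = λ² - 6 - 26 = 81 - 32 ≡ 12; y = λ·(6 - 12) - 22 ≡ 35. → (12, 35)

(12, 35)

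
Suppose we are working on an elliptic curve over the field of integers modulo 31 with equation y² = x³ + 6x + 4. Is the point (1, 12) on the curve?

no

y² = 12² ≡ 20; x³ + 6x + 4 = 11 ≡ 11 (mod 31). 20 ≠ 11.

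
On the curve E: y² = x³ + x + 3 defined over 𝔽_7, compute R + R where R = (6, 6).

tangent at (6, 6): λ = (3·6² + 1)/(2·6) ≡ 4/5. 5⁻¹ ≡ 3 (mod 7), so λ ≡ 4·3 ≡ 5.
  x = λ² - 6 - 6 = 25 - 12 ≡ 6; y = λ·(6 - 6) - 6 ≡ 1. → (6, 1)

(6, 1)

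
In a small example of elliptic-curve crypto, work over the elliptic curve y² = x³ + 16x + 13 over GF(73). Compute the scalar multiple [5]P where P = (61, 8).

(12, 53)

Repeated addition: build up to 5P.
2P: tangent at (61, 8): λ = (3·61² + 16)/(2·8) ≡ 10/16. 16⁻¹ ≡ 32 (mod 73), so λ ≡ 10·32 ≡ 28.
  x = λ² - 61 - 61 = 784 - 122 ≡ 5; y = λ·(61 - 5) - 8 ≡ 27. → (5, 27)
3P: (5, 27) + (61, 8). λ = (8 - 27)/(61 - 5) ≡ 54/56 mod 73. 56⁻¹ ≡ 30 (mod 73) since 56·30 = 1680 ≡ 1, so λ ≡ 14.
  x = λ² - 5 - 61 = 196 - 66 ≡ 57; y = λ·(5 - 57) - 27 ≡ 48. → (57, 48)
4P: (57, 48) + (61, 8). λ = (8 - 48)/(61 - 57) ≡ 33/4 mod 73. 4⁻¹ ≡ 55 (mod 73), so λ ≡ 63.
  x = λ² - 57 - 61 = 3969 - 118 ≡ 55; y = λ·(57 - 55) - 48 ≡ 5. → (55, 5)
5P: (55, 5) + (61, 8). λ = (8 - 5)/(61 - 55) ≡ 3/6 mod 73. 6⁻¹ ≡ 61 (mod 73), so λ ≡ 37.
  x = λ² - 55 - 61 = 1369 - 116 ≡ 12; y = λ·(55 - 12) - 5 ≡ 53. → (12, 53)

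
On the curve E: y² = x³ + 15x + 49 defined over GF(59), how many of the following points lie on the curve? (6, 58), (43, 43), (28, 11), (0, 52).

(6, 58): 58² ≡ 1, rhs ≡ 1 → on.
(43, 43): 43² ≡ 20, rhs ≡ 20 → on.
(28, 11): 11² ≡ 3, rhs ≡ 1 → off.
(0, 52): 52² ≡ 49, rhs ≡ 49 → on.

3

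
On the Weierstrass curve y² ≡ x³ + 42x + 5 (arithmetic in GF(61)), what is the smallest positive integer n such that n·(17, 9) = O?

9

2P: tangent at (17, 9): λ = (3·17² + 42)/(2·9) ≡ 55/18. 18⁻¹ ≡ 17 (mod 61), so λ ≡ 55·17 ≡ 20.
  x = λ² - 17 - 17 = 400 - 34 ≡ 0; y = λ·(17 - 0) - 9 ≡ 26. → (0, 26)
3P: (0, 26) + (17, 9). λ = (9 - 26)/(17 - 0) ≡ 44/17 mod 61. 17⁻¹ ≡ 18 (mod 61), so λ ≡ 60.
  x = λ² - 0 - 17 = 3600 - 17 ≡ 45; y = λ·(0 - 45) - 26 ≡ 19. → (45, 19)
4P: (45, 19) + (17, 9). λ = (9 - 19)/(17 - 45) ≡ 51/33 mod 61. 33⁻¹ ≡ 37 (mod 61) since 33·37 = 1221 ≡ 1, so λ ≡ 57.
  x = λ² - 45 - 17 = 3249 - 62 ≡ 15; y = λ·(45 - 15) - 19 ≡ 44. → (15, 44)
5P: (15, 44) + (17, 9). λ = (9 - 44)/(17 - 15) ≡ 26/2 mod 61. 2⁻¹ ≡ 31 (mod 61) since 2·31 = 62 ≡ 1, so λ ≡ 13.
  x = λ² - 15 - 17 = 169 - 32 ≡ 15; y = λ·(15 - 15) - 44 ≡ 17. → (15, 17)
6P: (15, 17) + (17, 9). λ = (9 - 17)/(17 - 15) ≡ 53/2 mod 61. 2⁻¹ ≡ 31 (mod 61), so λ ≡ 57.
  x = λ² - 15 - 17 = 3249 - 32 ≡ 45; y = λ·(15 - 45) - 17 ≡ 42. → (45, 42)
7P: (45, 42) + (17, 9). λ = (9 - 42)/(17 - 45) ≡ 28/33 mod 61. 33⁻¹ ≡ 37 (mod 61), so λ ≡ 60.
  x = λ² - 45 - 17 = 3600 - 62 ≡ 0; y = λ·(45 - 0) - 42 ≡ 35. → (0, 35)
8P: (0, 35) + (17, 9). λ = (9 - 35)/(17 - 0) ≡ 35/17 mod 61. 17⁻¹ ≡ 18 (mod 61), so λ ≡ 20.
  x = λ² - 0 - 17 = 400 - 17 ≡ 17; y = λ·(0 - 17) - 35 ≡ 52. → (17, 52)
9P: (17, 52) + (17, 9): same x and y₁ ≡ -y₂, so the sum is O.
9P = O, so the order is 9.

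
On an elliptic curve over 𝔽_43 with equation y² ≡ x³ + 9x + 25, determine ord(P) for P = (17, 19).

2P: tangent at (17, 19): λ = (3·17² + 9)/(2·19) ≡ 16/38. 38⁻¹ ≡ 17 (mod 43) since 38·17 = 646 ≡ 1, so λ ≡ 16·17 ≡ 14.
  x = λ² - 17 - 17 = 196 - 34 ≡ 33; y = λ·(17 - 33) - 19 ≡ 15. → (33, 15)
3P: (33, 15) + (17, 19). λ = (19 - 15)/(17 - 33) ≡ 4/27 mod 43. 27⁻¹ ≡ 8 (mod 43), so λ ≡ 32.
  x = λ² - 33 - 17 = 1024 - 50 ≡ 28; y = λ·(33 - 28) - 15 ≡ 16. → (28, 16)
4P: (28, 16) + (17, 19). λ = (19 - 16)/(17 - 28) ≡ 3/32 mod 43. 32⁻¹ ≡ 39 (mod 43), so λ ≡ 31.
  x = λ² - 28 - 17 = 961 - 45 ≡ 13; y = λ·(28 - 13) - 16 ≡ 19. → (13, 19)
5P: (13, 19) + (17, 19). λ = (19 - 19)/(17 - 13) ≡ 0/4 mod 43. 4⁻¹ ≡ 11 (mod 43), so λ ≡ 0.
  x = λ² - 13 - 17 = 0 - 30 ≡ 13; y = λ·(13 - 13) - 19 ≡ 24. → (13, 24)
6P: (13, 24) + (17, 19). λ = (19 - 24)/(17 - 13) ≡ 38/4 mod 43. 4⁻¹ ≡ 11 (mod 43), so λ ≡ 31.
  x = λ² - 13 - 17 = 961 - 30 ≡ 28; y = λ·(13 - 28) - 24 ≡ 27. → (28, 27)
7P: (28, 27) + (17, 19). λ = (19 - 27)/(17 - 28) ≡ 35/32 mod 43. 32⁻¹ ≡ 39 (mod 43), so λ ≡ 32.
  x = λ² - 28 - 17 = 1024 - 45 ≡ 33; y = λ·(28 - 33) - 27 ≡ 28. → (33, 28)
8P: (33, 28) + (17, 19). λ = (19 - 28)/(17 - 33) ≡ 34/27 mod 43. 27⁻¹ ≡ 8 (mod 43), so λ ≡ 14.
  x = λ² - 33 - 17 = 196 - 50 ≡ 17; y = λ·(33 - 17) - 28 ≡ 24. → (17, 24)
9P: (17, 24) + (17, 19): same x and y₁ ≡ -y₂, so the sum is O.
9P = O, so the order is 9.

9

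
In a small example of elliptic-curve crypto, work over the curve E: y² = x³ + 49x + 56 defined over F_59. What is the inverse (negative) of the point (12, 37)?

(12, 22)

-(12, 37) = (12, -37 mod 59) = (12, 22).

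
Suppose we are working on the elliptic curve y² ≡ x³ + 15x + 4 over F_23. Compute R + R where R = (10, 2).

(19, 8)

tangent at (10, 2): λ = (3·10² + 15)/(2·2) ≡ 16/4. 4⁻¹ ≡ 6 (mod 23), so λ ≡ 16·6 ≡ 4.
  x = λ² - 10 - 10 = 16 - 20 ≡ 19; y = λ·(10 - 19) - 2 ≡ 8. → (19, 8)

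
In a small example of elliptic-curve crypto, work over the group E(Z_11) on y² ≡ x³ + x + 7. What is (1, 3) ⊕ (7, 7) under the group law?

(1, 8)

(1, 3) + (7, 7). λ = (7 - 3)/(7 - 1) ≡ 4/6 mod 11. 6⁻¹ ≡ 2 (mod 11) since 6·2 = 12 ≡ 1, so λ ≡ 8.
  x = λ² - 1 - 7 = 64 - 8 ≡ 1; y = λ·(1 - 1) - 3 ≡ 8. → (1, 8)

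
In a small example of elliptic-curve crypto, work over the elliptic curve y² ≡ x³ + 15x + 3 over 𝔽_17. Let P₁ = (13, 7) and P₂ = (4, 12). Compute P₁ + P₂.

(13, 7) + (4, 12). λ = (12 - 7)/(4 - 13) ≡ 5/8 mod 17. 8⁻¹ ≡ 15 (mod 17) since 8·15 = 120 ≡ 1, so λ ≡ 7.
  x = λ² - 13 - 4 = 49 - 17 ≡ 15; y = λ·(13 - 15) - 7 ≡ 13. → (15, 13)

(15, 13)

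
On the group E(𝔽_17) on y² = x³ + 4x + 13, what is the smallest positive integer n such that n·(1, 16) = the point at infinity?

5

2P: tangent at (1, 16): λ = (3·1² + 4)/(2·16) ≡ 7/15. 15⁻¹ ≡ 8 (mod 17), so λ ≡ 7·8 ≡ 5.
  x = λ² - 1 - 1 = 25 - 2 ≡ 6; y = λ·(1 - 6) - 16 ≡ 10. → (6, 10)
3P: (6, 10) + (1, 16). λ = (16 - 10)/(1 - 6) ≡ 6/12 mod 17. 12⁻¹ ≡ 10 (mod 17) since 12·10 = 120 ≡ 1, so λ ≡ 9.
  x = λ² - 6 - 1 = 81 - 7 ≡ 6; y = λ·(6 - 6) - 10 ≡ 7. → (6, 7)
4P: (6, 7) + (1, 16). λ = (16 - 7)/(1 - 6) ≡ 9/12 mod 17. 12⁻¹ ≡ 10 (mod 17) since 12·10 = 120 ≡ 1, so λ ≡ 5.
  x = λ² - 6 - 1 = 25 - 7 ≡ 1; y = λ·(6 - 1) - 7 ≡ 1. → (1, 1)
5P: (1, 1) + (1, 16): same x and y₁ ≡ -y₂, so the sum is the point at infinity.
5P = the point at infinity, so the order is 5.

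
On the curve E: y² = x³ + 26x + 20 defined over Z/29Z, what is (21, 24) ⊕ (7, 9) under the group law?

(2, 15)

(21, 24) + (7, 9). λ = (9 - 24)/(7 - 21) ≡ 14/15 mod 29. 15⁻¹ ≡ 2 (mod 29), so λ ≡ 28.
  x = λ² - 21 - 7 = 784 - 28 ≡ 2; y = λ·(21 - 2) - 24 ≡ 15. → (2, 15)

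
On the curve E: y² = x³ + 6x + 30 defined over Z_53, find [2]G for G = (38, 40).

(21, 6)

tangent at (38, 40): λ = (3·38² + 6)/(2·40) ≡ 45/27. 27⁻¹ ≡ 2 (mod 53), so λ ≡ 45·2 ≡ 37.
  x = λ² - 38 - 38 = 1369 - 76 ≡ 21; y = λ·(38 - 21) - 40 ≡ 6. → (21, 6)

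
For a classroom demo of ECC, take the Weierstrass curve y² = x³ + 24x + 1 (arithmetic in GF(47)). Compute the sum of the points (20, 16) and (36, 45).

(20, 16) + (36, 45). λ = (45 - 16)/(36 - 20) ≡ 29/16 mod 47. 16⁻¹ ≡ 3 (mod 47), so λ ≡ 40.
  x = λ² - 20 - 36 = 1600 - 56 ≡ 40; y = λ·(20 - 40) - 16 ≡ 30. → (40, 30)

(40, 30)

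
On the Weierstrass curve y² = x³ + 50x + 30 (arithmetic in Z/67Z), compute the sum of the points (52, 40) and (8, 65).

(52, 40) + (8, 65). λ = (65 - 40)/(8 - 52) ≡ 25/23 mod 67. 23⁻¹ ≡ 35 (mod 67), so λ ≡ 4.
  x = λ² - 52 - 8 = 16 - 60 ≡ 23; y = λ·(52 - 23) - 40 ≡ 9. → (23, 9)

(23, 9)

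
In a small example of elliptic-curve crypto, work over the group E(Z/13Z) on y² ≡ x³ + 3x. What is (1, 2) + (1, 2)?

tangent at (1, 2): λ = (3·1² + 3)/(2·2) ≡ 6/4. 4⁻¹ ≡ 10 (mod 13), so λ ≡ 6·10 ≡ 8.
  x = λ² - 1 - 1 = 64 - 2 ≡ 10; y = λ·(1 - 10) - 2 ≡ 4. → (10, 4)

(10, 4)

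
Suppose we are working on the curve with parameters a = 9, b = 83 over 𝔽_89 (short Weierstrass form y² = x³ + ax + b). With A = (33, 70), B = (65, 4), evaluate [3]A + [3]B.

First 3A:
Repeated addition: build up to 3A.
2A: tangent at (33, 70): λ = (3·33² + 9)/(2·70) ≡ 72/51. 51⁻¹ ≡ 7 (mod 89), so λ ≡ 72·7 ≡ 59.
  x = λ² - 33 - 33 = 3481 - 66 ≡ 33; y = λ·(33 - 33) - 70 ≡ 19. → (33, 19)
3A: (33, 19) + (33, 70): same x and y₁ ≡ -y₂, so the sum is O.
3A = O.
Next 3B:
Repeated addition: build up to 3B.
2B: tangent at (65, 4): λ = (3·65² + 9)/(2·4) ≡ 46/8. 8⁻¹ ≡ 78 (mod 89) since 8·78 = 624 ≡ 1, so λ ≡ 46·78 ≡ 28.
  x = λ² - 65 - 65 = 784 - 130 ≡ 31; y = λ·(65 - 31) - 4 ≡ 58. → (31, 58)
3B: (31, 58) + (65, 4). λ = (4 - 58)/(65 - 31) ≡ 35/34 mod 89. 34⁻¹ ≡ 55 (mod 89), so λ ≡ 56.
  x = λ² - 31 - 65 = 3136 - 96 ≡ 14; y = λ·(31 - 14) - 58 ≡ 4. → (14, 4)
3B = (14, 4).
Finally 3A + 3B:
O + (14, 4) = (14, 4) (identity).

(14, 4)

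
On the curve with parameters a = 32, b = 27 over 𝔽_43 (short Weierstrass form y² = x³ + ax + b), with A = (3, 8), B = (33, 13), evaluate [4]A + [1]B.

(33, 13)

First 4A:
Repeated addition: build up to 4A.
2A: tangent at (3, 8): λ = (3·3² + 32)/(2·8) ≡ 16/16. 16⁻¹ ≡ 35 (mod 43), so λ ≡ 16·35 ≡ 1.
  x = λ² - 3 - 3 = 1 - 6 ≡ 38; y = λ·(3 - 38) - 8 ≡ 0. → (38, 0)
3A: (38, 0) + (3, 8). λ = (8 - 0)/(3 - 38) ≡ 8/8 mod 43. 8⁻¹ ≡ 27 (mod 43), so λ ≡ 1.
  x = λ² - 38 - 3 = 1 - 41 ≡ 3; y = λ·(38 - 3) - 0 ≡ 35. → (3, 35)
4A: (3, 35) + (3, 8): same x and y₁ ≡ -y₂, so the sum is the point at infinity.
4A = the point at infinity.
Finally 4A + B:
the point at infinity + (33, 13) = (33, 13) (identity).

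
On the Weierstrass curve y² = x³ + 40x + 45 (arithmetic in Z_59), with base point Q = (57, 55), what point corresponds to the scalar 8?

(57, 4)

Repeated addition: build up to 8Q.
2Q: tangent at (57, 55): λ = (3·57² + 40)/(2·55) ≡ 52/51. 51⁻¹ ≡ 22 (mod 59), so λ ≡ 52·22 ≡ 23.
  x = λ² - 57 - 57 = 529 - 114 ≡ 2; y = λ·(57 - 2) - 55 ≡ 30. → (2, 30)
3Q: (2, 30) + (57, 55). λ = (55 - 30)/(57 - 2) ≡ 25/55 mod 59. 55⁻¹ ≡ 44 (mod 59), so λ ≡ 38.
  x = λ² - 2 - 57 = 1444 - 59 ≡ 28; y = λ·(2 - 28) - 30 ≡ 44. → (28, 44)
4Q: (28, 44) + (57, 55). λ = (55 - 44)/(57 - 28) ≡ 11/29 mod 59. 29⁻¹ ≡ 57 (mod 59), so λ ≡ 37.
  x = λ² - 28 - 57 = 1369 - 85 ≡ 45; y = λ·(28 - 45) - 44 ≡ 35. → (45, 35)
5Q: (45, 35) + (57, 55). λ = (55 - 35)/(57 - 45) ≡ 20/12 mod 59. 12⁻¹ ≡ 5 (mod 59), so λ ≡ 41.
  x = λ² - 45 - 57 = 1681 - 102 ≡ 45; y = λ·(45 - 45) - 35 ≡ 24. → (45, 24)
6Q: (45, 24) + (57, 55). λ = (55 - 24)/(57 - 45) ≡ 31/12 mod 59. 12⁻¹ ≡ 5 (mod 59), so λ ≡ 37.
  x = λ² - 45 - 57 = 1369 - 102 ≡ 28; y = λ·(45 - 28) - 24 ≡ 15. → (28, 15)
7Q: (28, 15) + (57, 55). λ = (55 - 15)/(57 - 28) ≡ 40/29 mod 59. 29⁻¹ ≡ 57 (mod 59) since 29·57 = 1653 ≡ 1, so λ ≡ 38.
  x = λ² - 28 - 57 = 1444 - 85 ≡ 2; y = λ·(28 - 2) - 15 ≡ 29. → (2, 29)
8Q: (2, 29) + (57, 55). λ = (55 - 29)/(57 - 2) ≡ 26/55 mod 59. 55⁻¹ ≡ 44 (mod 59), so λ ≡ 23.
  x = λ² - 2 - 57 = 529 - 59 ≡ 57; y = λ·(2 - 57) - 29 ≡ 4. → (57, 4)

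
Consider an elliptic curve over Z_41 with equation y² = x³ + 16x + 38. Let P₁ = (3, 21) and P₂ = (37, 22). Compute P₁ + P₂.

(37, 19)

(3, 21) + (37, 22). λ = (22 - 21)/(37 - 3) ≡ 1/34 mod 41. 34⁻¹ ≡ 35 (mod 41), so λ ≡ 35.
  x = λ² - 3 - 37 = 1225 - 40 ≡ 37; y = λ·(3 - 37) - 21 ≡ 19. → (37, 19)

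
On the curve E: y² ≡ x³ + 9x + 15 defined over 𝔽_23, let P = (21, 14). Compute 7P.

(21, 14)

Double-and-add on 7 = (111)₂. Start with P = (21, 14) for the leading 1-bit.
double: tangent at (21, 14): λ = (3·21² + 9)/(2·14) ≡ 21/5. 5⁻¹ ≡ 14 (mod 23), so λ ≡ 21·14 ≡ 18.
  x = λ² - 21 - 21 = 324 - 42 ≡ 6; y = λ·(21 - 6) - 14 ≡ 3. → (6, 3)
add P: (6, 3) + (21, 14). λ = (14 - 3)/(21 - 6) ≡ 11/15 mod 23. 15⁻¹ ≡ 20 (mod 23), so λ ≡ 13.
  x = λ² - 6 - 21 = 169 - 27 ≡ 4; y = λ·(6 - 4) - 3 ≡ 0. → (4, 0)
double: (4, 0) + (4, 0): same x and y₁ ≡ -y₂, so the sum is 𝒪.
add P: 𝒪 + (21, 14) = (21, 14) (identity).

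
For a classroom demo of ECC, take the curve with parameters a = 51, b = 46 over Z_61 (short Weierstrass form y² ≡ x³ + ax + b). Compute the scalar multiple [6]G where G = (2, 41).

Double-and-add on 6 = (110)₂. Start with G = (2, 41) for the leading 1-bit.
double: tangent at (2, 41): λ = (3·2² + 51)/(2·41) ≡ 2/21. 21⁻¹ ≡ 32 (mod 61), so λ ≡ 2·32 ≡ 3.
  x = λ² - 2 - 2 = 9 - 4 ≡ 5; y = λ·(2 - 5) - 41 ≡ 11. → (5, 11)
add G: (5, 11) + (2, 41). λ = (41 - 11)/(2 - 5) ≡ 30/58 mod 61. 58⁻¹ ≡ 20 (mod 61) since 58·20 = 1160 ≡ 1, so λ ≡ 51.
  x = λ² - 5 - 2 = 2601 - 7 ≡ 32; y = λ·(5 - 32) - 11 ≡ 15. → (32, 15)
double: tangent at (32, 15): λ = (3·32² + 51)/(2·15) ≡ 12/30. 30⁻¹ ≡ 59 (mod 61) since 30·59 = 1770 ≡ 1, so λ ≡ 12·59 ≡ 37.
  x = λ² - 32 - 32 = 1369 - 64 ≡ 24; y = λ·(32 - 24) - 15 ≡ 37. → (24, 37)

(24, 37)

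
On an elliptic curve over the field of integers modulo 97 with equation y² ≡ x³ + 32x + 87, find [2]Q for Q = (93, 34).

(2, 16)

tangent at (93, 34): λ = (3·93² + 32)/(2·34) ≡ 80/68. 68⁻¹ ≡ 10 (mod 97), so λ ≡ 80·10 ≡ 24.
  x = λ² - 93 - 93 = 576 - 186 ≡ 2; y = λ·(93 - 2) - 34 ≡ 16. → (2, 16)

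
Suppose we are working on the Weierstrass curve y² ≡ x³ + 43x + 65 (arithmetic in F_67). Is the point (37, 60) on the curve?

yes

y² = 60² ≡ 49; x³ + 43x + 65 = 52309 ≡ 49 (mod 67). 49 = 49.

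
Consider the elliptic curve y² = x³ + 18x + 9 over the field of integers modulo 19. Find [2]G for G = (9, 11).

tangent at (9, 11): λ = (3·9² + 18)/(2·11) ≡ 14/3. 3⁻¹ ≡ 13 (mod 19) since 3·13 = 39 ≡ 1, so λ ≡ 14·13 ≡ 11.
  x = λ² - 9 - 9 = 121 - 18 ≡ 8; y = λ·(9 - 8) - 11 ≡ 0. → (8, 0)

(8, 0)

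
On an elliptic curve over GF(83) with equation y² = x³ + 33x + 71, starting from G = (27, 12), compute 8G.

(37, 53)

Double-and-add on 8 = (1000)₂. Start with G = (27, 12) for the leading 1-bit.
double: tangent at (27, 12): λ = (3·27² + 33)/(2·12) ≡ 62/24. 24⁻¹ ≡ 45 (mod 83) since 24·45 = 1080 ≡ 1, so λ ≡ 62·45 ≡ 51.
  x = λ² - 27 - 27 = 2601 - 54 ≡ 57; y = λ·(27 - 57) - 12 ≡ 35. → (57, 35)
double: tangent at (57, 35): λ = (3·57² + 33)/(2·35) ≡ 69/70. 70⁻¹ ≡ 51 (mod 83) since 70·51 = 3570 ≡ 1, so λ ≡ 69·51 ≡ 33.
  x = λ² - 57 - 57 = 1089 - 114 ≡ 62; y = λ·(57 - 62) - 35 ≡ 49. → (62, 49)
double: tangent at (62, 49): λ = (3·62² + 33)/(2·49) ≡ 28/15. 15⁻¹ ≡ 72 (mod 83) since 15·72 = 1080 ≡ 1, so λ ≡ 28·72 ≡ 24.
  x = λ² - 62 - 62 = 576 - 124 ≡ 37; y = λ·(62 - 37) - 49 ≡ 53. → (37, 53)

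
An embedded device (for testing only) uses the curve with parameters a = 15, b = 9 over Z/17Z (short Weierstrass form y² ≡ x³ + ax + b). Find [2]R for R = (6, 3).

(13, 15)

tangent at (6, 3): λ = (3·6² + 15)/(2·3) ≡ 4/6. 6⁻¹ ≡ 3 (mod 17), so λ ≡ 4·3 ≡ 12.
  x = λ² - 6 - 6 = 144 - 12 ≡ 13; y = λ·(6 - 13) - 3 ≡ 15. → (13, 15)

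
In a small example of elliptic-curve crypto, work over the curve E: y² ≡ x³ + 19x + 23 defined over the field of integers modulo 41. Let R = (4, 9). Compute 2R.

tangent at (4, 9): λ = (3·4² + 19)/(2·9) ≡ 26/18. 18⁻¹ ≡ 16 (mod 41) since 18·16 = 288 ≡ 1, so λ ≡ 26·16 ≡ 6.
  x = λ² - 4 - 4 = 36 - 8 ≡ 28; y = λ·(4 - 28) - 9 ≡ 11. → (28, 11)

(28, 11)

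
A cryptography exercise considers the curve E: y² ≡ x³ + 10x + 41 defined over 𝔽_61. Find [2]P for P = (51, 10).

(1, 33)

tangent at (51, 10): λ = (3·51² + 10)/(2·10) ≡ 5/20. 20⁻¹ ≡ 58 (mod 61) since 20·58 = 1160 ≡ 1, so λ ≡ 5·58 ≡ 46.
  x = λ² - 51 - 51 = 2116 - 102 ≡ 1; y = λ·(51 - 1) - 10 ≡ 33. → (1, 33)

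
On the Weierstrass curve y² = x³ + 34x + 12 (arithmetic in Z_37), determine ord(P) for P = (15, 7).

2P: tangent at (15, 7): λ = (3·15² + 34)/(2·7) ≡ 6/14. 14⁻¹ ≡ 8 (mod 37), so λ ≡ 6·8 ≡ 11.
  x = λ² - 15 - 15 = 121 - 30 ≡ 17; y = λ·(15 - 17) - 7 ≡ 8. → (17, 8)
3P: (17, 8) + (15, 7). λ = (7 - 8)/(15 - 17) ≡ 36/35 mod 37. 35⁻¹ ≡ 18 (mod 37), so λ ≡ 19.
  x = λ² - 17 - 15 = 361 - 32 ≡ 33; y = λ·(17 - 33) - 8 ≡ 21. → (33, 21)
4P: (33, 21) + (15, 7). λ = (7 - 21)/(15 - 33) ≡ 23/19 mod 37. 19⁻¹ ≡ 2 (mod 37) since 19·2 = 38 ≡ 1, so λ ≡ 9.
  x = λ² - 33 - 15 = 81 - 48 ≡ 33; y = λ·(33 - 33) - 21 ≡ 16. → (33, 16)
5P: (33, 16) + (15, 7). λ = (7 - 16)/(15 - 33) ≡ 28/19 mod 37. 19⁻¹ ≡ 2 (mod 37) since 19·2 = 38 ≡ 1, so λ ≡ 19.
  x = λ² - 33 - 15 = 361 - 48 ≡ 17; y = λ·(33 - 17) - 16 ≡ 29. → (17, 29)
6P: (17, 29) + (15, 7). λ = (7 - 29)/(15 - 17) ≡ 15/35 mod 37. 35⁻¹ ≡ 18 (mod 37), so λ ≡ 11.
  x = λ² - 17 - 15 = 121 - 32 ≡ 15; y = λ·(17 - 15) - 29 ≡ 30. → (15, 30)
7P: (15, 30) + (15, 7): same x and y₁ ≡ -y₂, so the sum is ∞.
7P = ∞, so the order is 7.

7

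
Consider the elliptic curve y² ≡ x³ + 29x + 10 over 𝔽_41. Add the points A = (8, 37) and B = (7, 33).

(8, 37) + (7, 33). λ = (33 - 37)/(7 - 8) ≡ 37/40 mod 41. 40⁻¹ ≡ 40 (mod 41) since 40·40 = 1600 ≡ 1, so λ ≡ 4.
  x = λ² - 8 - 7 = 16 - 15 ≡ 1; y = λ·(8 - 1) - 37 ≡ 32. → (1, 32)

(1, 32)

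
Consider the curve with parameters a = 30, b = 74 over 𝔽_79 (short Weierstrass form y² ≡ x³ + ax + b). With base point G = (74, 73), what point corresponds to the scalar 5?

(50, 4)

Double-and-add on 5 = (101)₂. Start with G = (74, 73) for the leading 1-bit.
double: tangent at (74, 73): λ = (3·74² + 30)/(2·73) ≡ 26/67. 67⁻¹ ≡ 46 (mod 79), so λ ≡ 26·46 ≡ 11.
  x = λ² - 74 - 74 = 121 - 148 ≡ 52; y = λ·(74 - 52) - 73 ≡ 11. → (52, 11)
double: tangent at (52, 11): λ = (3·52² + 30)/(2·11) ≡ 5/22. 22⁻¹ ≡ 18 (mod 79), so λ ≡ 5·18 ≡ 11.
  x = λ² - 52 - 52 = 121 - 104 ≡ 17; y = λ·(52 - 17) - 11 ≡ 58. → (17, 58)
add G: (17, 58) + (74, 73). λ = (73 - 58)/(74 - 17) ≡ 15/57 mod 79. 57⁻¹ ≡ 61 (mod 79), so λ ≡ 46.
  x = λ² - 17 - 74 = 2116 - 91 ≡ 50; y = λ·(17 - 50) - 58 ≡ 4. → (50, 4)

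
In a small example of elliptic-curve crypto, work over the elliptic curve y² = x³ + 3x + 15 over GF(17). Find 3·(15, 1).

(10, 5)

Write Q = (15, 1).
Repeated addition: build up to 3Q.
2Q: tangent at (15, 1): λ = (3·15² + 3)/(2·1) ≡ 15/2. 2⁻¹ ≡ 9 (mod 17), so λ ≡ 15·9 ≡ 16.
  x = λ² - 15 - 15 = 256 - 30 ≡ 5; y = λ·(15 - 5) - 1 ≡ 6. → (5, 6)
3Q: (5, 6) + (15, 1). λ = (1 - 6)/(15 - 5) ≡ 12/10 mod 17. 10⁻¹ ≡ 12 (mod 17) since 10·12 = 120 ≡ 1, so λ ≡ 8.
  x = λ² - 5 - 15 = 64 - 20 ≡ 10; y = λ·(5 - 10) - 6 ≡ 5. → (10, 5)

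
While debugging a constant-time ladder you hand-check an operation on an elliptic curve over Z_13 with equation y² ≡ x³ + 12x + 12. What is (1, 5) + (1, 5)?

tangent at (1, 5): λ = (3·1² + 12)/(2·5) ≡ 2/10. 10⁻¹ ≡ 4 (mod 13) since 10·4 = 40 ≡ 1, so λ ≡ 2·4 ≡ 8.
  x = λ² - 1 - 1 = 64 - 2 ≡ 10; y = λ·(1 - 10) - 5 ≡ 1. → (10, 1)

(10, 1)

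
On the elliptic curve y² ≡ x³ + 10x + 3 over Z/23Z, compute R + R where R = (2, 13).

(14, 14)

tangent at (2, 13): λ = (3·2² + 10)/(2·13) ≡ 22/3. 3⁻¹ ≡ 8 (mod 23), so λ ≡ 22·8 ≡ 15.
  x = λ² - 2 - 2 = 225 - 4 ≡ 14; y = λ·(2 - 14) - 13 ≡ 14. → (14, 14)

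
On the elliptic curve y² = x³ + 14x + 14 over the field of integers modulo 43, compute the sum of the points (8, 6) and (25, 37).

(41, 35)

(8, 6) + (25, 37). λ = (37 - 6)/(25 - 8) ≡ 31/17 mod 43. 17⁻¹ ≡ 38 (mod 43) since 17·38 = 646 ≡ 1, so λ ≡ 17.
  x = λ² - 8 - 25 = 289 - 33 ≡ 41; y = λ·(8 - 41) - 6 ≡ 35. → (41, 35)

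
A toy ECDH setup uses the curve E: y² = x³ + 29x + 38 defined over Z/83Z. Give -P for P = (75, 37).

-(75, 37) = (75, -37 mod 83) = (75, 46).

(75, 46)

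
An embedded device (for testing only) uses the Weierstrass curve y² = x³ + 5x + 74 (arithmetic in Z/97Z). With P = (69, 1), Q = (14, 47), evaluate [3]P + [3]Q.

(60, 8)

First 3P:
Repeated addition: build up to 3P.
2P: tangent at (69, 1): λ = (3·69² + 5)/(2·1) ≡ 29/2. 2⁻¹ ≡ 49 (mod 97), so λ ≡ 29·49 ≡ 63.
  x = λ² - 69 - 69 = 3969 - 138 ≡ 48; y = λ·(69 - 48) - 1 ≡ 61. → (48, 61)
3P: (48, 61) + (69, 1). λ = (1 - 61)/(69 - 48) ≡ 37/21 mod 97. 21⁻¹ ≡ 37 (mod 97), so λ ≡ 11.
  x = λ² - 48 - 69 = 121 - 117 ≡ 4; y = λ·(48 - 4) - 61 ≡ 35. → (4, 35)
3P = (4, 35).
Next 3Q:
Repeated addition: build up to 3Q.
2Q: tangent at (14, 47): λ = (3·14² + 5)/(2·47) ≡ 11/94. 94⁻¹ ≡ 32 (mod 97), so λ ≡ 11·32 ≡ 61.
  x = λ² - 14 - 14 = 3721 - 28 ≡ 7; y = λ·(14 - 7) - 47 ≡ 89. → (7, 89)
3Q: (7, 89) + (14, 47). λ = (47 - 89)/(14 - 7) ≡ 55/7 mod 97. 7⁻¹ ≡ 14 (mod 97), so λ ≡ 91.
  x = λ² - 7 - 14 = 8281 - 21 ≡ 15; y = λ·(7 - 15) - 89 ≡ 56. → (15, 56)
3Q = (15, 56).
Finally 3P + 3Q:
(4, 35) + (15, 56). λ = (56 - 35)/(15 - 4) ≡ 21/11 mod 97. 11⁻¹ ≡ 53 (mod 97) since 11·53 = 583 ≡ 1, so λ ≡ 46.
  x = λ² - 4 - 15 = 2116 - 19 ≡ 60; y = λ·(4 - 60) - 35 ≡ 8. → (60, 8)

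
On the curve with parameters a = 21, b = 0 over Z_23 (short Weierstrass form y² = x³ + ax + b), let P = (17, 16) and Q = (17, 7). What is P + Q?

The two points share x = 17 and their y-coordinates satisfy 16 + 7 ≡ 0 (mod 23), so they are inverses. Their sum is ∞.

O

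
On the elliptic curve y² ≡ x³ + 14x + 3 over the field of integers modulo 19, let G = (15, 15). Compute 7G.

(17, 10)

Double-and-add on 7 = (111)₂. Start with G = (15, 15) for the leading 1-bit.
double: tangent at (15, 15): λ = (3·15² + 14)/(2·15) ≡ 5/11. 11⁻¹ ≡ 7 (mod 19) since 11·7 = 77 ≡ 1, so λ ≡ 5·7 ≡ 16.
  x = λ² - 15 - 15 = 256 - 30 ≡ 17; y = λ·(15 - 17) - 15 ≡ 10. → (17, 10)
add G: (17, 10) + (15, 15). λ = (15 - 10)/(15 - 17) ≡ 5/17 mod 19. 17⁻¹ ≡ 9 (mod 19), so λ ≡ 7.
  x = λ² - 17 - 15 = 49 - 32 ≡ 17; y = λ·(17 - 17) - 10 ≡ 9. → (17, 9)
double: tangent at (17, 9): λ = (3·17² + 14)/(2·9) ≡ 7/18. 18⁻¹ ≡ 18 (mod 19), so λ ≡ 7·18 ≡ 12.
  x = λ² - 17 - 17 = 144 - 34 ≡ 15; y = λ·(17 - 15) - 9 ≡ 15. → (15, 15)
add G: tangent at (15, 15): λ = (3·15² + 14)/(2·15) ≡ 5/11. 11⁻¹ ≡ 7 (mod 19) since 11·7 = 77 ≡ 1, so λ ≡ 5·7 ≡ 16.
  x = λ² - 15 - 15 = 256 - 30 ≡ 17; y = λ·(15 - 17) - 15 ≡ 10. → (17, 10)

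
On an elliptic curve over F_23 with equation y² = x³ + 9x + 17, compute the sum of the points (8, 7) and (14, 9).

(8, 7) + (14, 9). λ = (9 - 7)/(14 - 8) ≡ 2/6 mod 23. 6⁻¹ ≡ 4 (mod 23), so λ ≡ 8.
  x = λ² - 8 - 14 = 64 - 22 ≡ 19; y = λ·(8 - 19) - 7 ≡ 20. → (19, 20)

(19, 20)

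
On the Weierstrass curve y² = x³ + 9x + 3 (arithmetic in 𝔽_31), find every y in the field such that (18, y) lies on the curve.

13, 18

x³ + 9x + 3 = 5997 ≡ 14 (mod 31).
Square roots of 14 mod 31: 13 and 18 (since 13² = 169 ≡ 14).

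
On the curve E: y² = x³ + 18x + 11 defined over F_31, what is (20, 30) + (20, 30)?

(19, 12)

tangent at (20, 30): λ = (3·20² + 18)/(2·30) ≡ 9/29. 29⁻¹ ≡ 15 (mod 31) since 29·15 = 435 ≡ 1, so λ ≡ 9·15 ≡ 11.
  x = λ² - 20 - 20 = 121 - 40 ≡ 19; y = λ·(20 - 19) - 30 ≡ 12. → (19, 12)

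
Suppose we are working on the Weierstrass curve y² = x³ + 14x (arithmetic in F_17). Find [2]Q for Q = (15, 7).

tangent at (15, 7): λ = (3·15² + 14)/(2·7) ≡ 9/14. 14⁻¹ ≡ 11 (mod 17), so λ ≡ 9·11 ≡ 14.
  x = λ² - 15 - 15 = 196 - 30 ≡ 13; y = λ·(15 - 13) - 7 ≡ 4. → (13, 4)

(13, 4)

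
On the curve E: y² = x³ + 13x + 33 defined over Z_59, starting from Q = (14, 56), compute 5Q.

Double-and-add on 5 = (101)₂. Start with Q = (14, 56) for the leading 1-bit.
double: tangent at (14, 56): λ = (3·14² + 13)/(2·56) ≡ 11/53. 53⁻¹ ≡ 49 (mod 59), so λ ≡ 11·49 ≡ 8.
  x = λ² - 14 - 14 = 64 - 28 ≡ 36; y = λ·(14 - 36) - 56 ≡ 4. → (36, 4)
double: tangent at (36, 4): λ = (3·36² + 13)/(2·4) ≡ 7/8. 8⁻¹ ≡ 37 (mod 59) since 8·37 = 296 ≡ 1, so λ ≡ 7·37 ≡ 23.
  x = λ² - 36 - 36 = 529 - 72 ≡ 44; y = λ·(36 - 44) - 4 ≡ 48. → (44, 48)
add Q: (44, 48) + (14, 56). λ = (56 - 48)/(14 - 44) ≡ 8/29 mod 59. 29⁻¹ ≡ 57 (mod 59) since 29·57 = 1653 ≡ 1, so λ ≡ 43.
  x = λ² - 44 - 14 = 1849 - 58 ≡ 21; y = λ·(44 - 21) - 48 ≡ 56. → (21, 56)

(21, 56)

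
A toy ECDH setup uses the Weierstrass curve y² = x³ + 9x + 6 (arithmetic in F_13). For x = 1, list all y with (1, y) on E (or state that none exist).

x³ + 9x + 6 = 16 ≡ 3 (mod 13).
Square roots of 3 mod 13: 4 and 9 (since 4² = 16 ≡ 3).

4, 9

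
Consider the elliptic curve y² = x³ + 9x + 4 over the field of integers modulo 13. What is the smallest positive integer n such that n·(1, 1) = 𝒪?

7

2P: tangent at (1, 1): λ = (3·1² + 9)/(2·1) ≡ 12/2. 2⁻¹ ≡ 7 (mod 13), so λ ≡ 12·7 ≡ 6.
  x = λ² - 1 - 1 = 36 - 2 ≡ 8; y = λ·(1 - 8) - 1 ≡ 9. → (8, 9)
3P: (8, 9) + (1, 1). λ = (1 - 9)/(1 - 8) ≡ 5/6 mod 13. 6⁻¹ ≡ 11 (mod 13), so λ ≡ 3.
  x = λ² - 8 - 1 = 9 - 9 ≡ 0; y = λ·(8 - 0) - 9 ≡ 2. → (0, 2)
4P: (0, 2) + (1, 1). λ = (1 - 2)/(1 - 0) ≡ 12/1 mod 13. 1⁻¹ ≡ 1 (mod 13), so λ ≡ 12.
  x = λ² - 0 - 1 = 144 - 1 ≡ 0; y = λ·(0 - 0) - 2 ≡ 11. → (0, 11)
5P: (0, 11) + (1, 1). λ = (1 - 11)/(1 - 0) ≡ 3/1 mod 13. 1⁻¹ ≡ 1 (mod 13), so λ ≡ 3.
  x = λ² - 0 - 1 = 9 - 1 ≡ 8; y = λ·(0 - 8) - 11 ≡ 4. → (8, 4)
6P: (8, 4) + (1, 1). λ = (1 - 4)/(1 - 8) ≡ 10/6 mod 13. 6⁻¹ ≡ 11 (mod 13), so λ ≡ 6.
  x = λ² - 8 - 1 = 36 - 9 ≡ 1; y = λ·(8 - 1) - 4 ≡ 12. → (1, 12)
7P: (1, 12) + (1, 1): same x and y₁ ≡ -y₂, so the sum is 𝒪.
7P = 𝒪, so the order is 7.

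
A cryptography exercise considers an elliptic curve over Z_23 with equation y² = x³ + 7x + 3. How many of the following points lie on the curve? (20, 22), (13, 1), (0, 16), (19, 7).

(20, 22): 22² ≡ 1, rhs ≡ 1 → on.
(13, 1): 1² ≡ 1, rhs ≡ 14 → off.
(0, 16): 16² ≡ 3, rhs ≡ 3 → on.
(19, 7): 7² ≡ 3, rhs ≡ 3 → on.

3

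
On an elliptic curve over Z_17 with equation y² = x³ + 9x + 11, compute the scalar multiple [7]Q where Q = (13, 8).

(1, 15)

Repeated addition: build up to 7Q.
2Q: tangent at (13, 8): λ = (3·13² + 9)/(2·8) ≡ 6/16. 16⁻¹ ≡ 16 (mod 17), so λ ≡ 6·16 ≡ 11.
  x = λ² - 13 - 13 = 121 - 26 ≡ 10; y = λ·(13 - 10) - 8 ≡ 8. → (10, 8)
3Q: (10, 8) + (13, 8). λ = (8 - 8)/(13 - 10) ≡ 0/3 mod 17. 3⁻¹ ≡ 6 (mod 17) since 3·6 = 18 ≡ 1, so λ ≡ 0.
  x = λ² - 10 - 13 = 0 - 23 ≡ 11; y = λ·(10 - 11) - 8 ≡ 9. → (11, 9)
4Q: (11, 9) + (13, 8). λ = (8 - 9)/(13 - 11) ≡ 16/2 mod 17. 2⁻¹ ≡ 9 (mod 17), so λ ≡ 8.
  x = λ² - 11 - 13 = 64 - 24 ≡ 6; y = λ·(11 - 6) - 9 ≡ 14. → (6, 14)
5Q: (6, 14) + (13, 8). λ = (8 - 14)/(13 - 6) ≡ 11/7 mod 17. 7⁻¹ ≡ 5 (mod 17), so λ ≡ 4.
  x = λ² - 6 - 13 = 16 - 19 ≡ 14; y = λ·(6 - 14) - 14 ≡ 5. → (14, 5)
6Q: (14, 5) + (13, 8). λ = (8 - 5)/(13 - 14) ≡ 3/16 mod 17. 16⁻¹ ≡ 16 (mod 17) since 16·16 = 256 ≡ 1, so λ ≡ 14.
  x = λ² - 14 - 13 = 196 - 27 ≡ 16; y = λ·(14 - 16) - 5 ≡ 1. → (16, 1)
7Q: (16, 1) + (13, 8). λ = (8 - 1)/(13 - 16) ≡ 7/14 mod 17. 14⁻¹ ≡ 11 (mod 17) since 14·11 = 154 ≡ 1, so λ ≡ 9.
  x = λ² - 16 - 13 = 81 - 29 ≡ 1; y = λ·(16 - 1) - 1 ≡ 15. → (1, 15)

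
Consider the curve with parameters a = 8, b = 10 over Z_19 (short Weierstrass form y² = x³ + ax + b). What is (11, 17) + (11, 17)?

(8, 4)

tangent at (11, 17): λ = (3·11² + 8)/(2·17) ≡ 10/15. 15⁻¹ ≡ 14 (mod 19), so λ ≡ 10·14 ≡ 7.
  x = λ² - 11 - 11 = 49 - 22 ≡ 8; y = λ·(11 - 8) - 17 ≡ 4. → (8, 4)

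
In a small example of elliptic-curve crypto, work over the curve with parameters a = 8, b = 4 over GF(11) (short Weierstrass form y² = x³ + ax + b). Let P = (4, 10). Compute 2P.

tangent at (4, 10): λ = (3·4² + 8)/(2·10) ≡ 1/9. 9⁻¹ ≡ 5 (mod 11) since 9·5 = 45 ≡ 1, so λ ≡ 1·5 ≡ 5.
  x = λ² - 4 - 4 = 25 - 8 ≡ 6; y = λ·(4 - 6) - 10 ≡ 2. → (6, 2)

(6, 2)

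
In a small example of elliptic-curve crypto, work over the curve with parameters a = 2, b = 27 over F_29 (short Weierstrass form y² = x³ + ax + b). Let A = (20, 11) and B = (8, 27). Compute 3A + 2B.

(28, 16)

First 3A:
Repeated addition: build up to 3A.
2A: tangent at (20, 11): λ = (3·20² + 2)/(2·11) ≡ 13/22. 22⁻¹ ≡ 4 (mod 29) since 22·4 = 88 ≡ 1, so λ ≡ 13·4 ≡ 23.
  x = λ² - 20 - 20 = 529 - 40 ≡ 25; y = λ·(20 - 25) - 11 ≡ 19. → (25, 19)
3A: (25, 19) + (20, 11). λ = (11 - 19)/(20 - 25) ≡ 21/24 mod 29. 24⁻¹ ≡ 23 (mod 29) since 24·23 = 552 ≡ 1, so λ ≡ 19.
  x = λ² - 25 - 20 = 361 - 45 ≡ 26; y = λ·(25 - 26) - 19 ≡ 20. → (26, 20)
3A = (26, 20).
Next 2B:
Repeated addition: build up to 2B.
2B: tangent at (8, 27): λ = (3·8² + 2)/(2·27) ≡ 20/25. 25⁻¹ ≡ 7 (mod 29) since 25·7 = 175 ≡ 1, so λ ≡ 20·7 ≡ 24.
  x = λ² - 8 - 8 = 576 - 16 ≡ 9; y = λ·(8 - 9) - 27 ≡ 7. → (9, 7)
2B = (9, 7).
Finally 3A + 2B:
(26, 20) + (9, 7). λ = (7 - 20)/(9 - 26) ≡ 16/12 mod 29. 12⁻¹ ≡ 17 (mod 29) since 12·17 = 204 ≡ 1, so λ ≡ 11.
  x = λ² - 26 - 9 = 121 - 35 ≡ 28; y = λ·(26 - 28) - 20 ≡ 16. → (28, 16)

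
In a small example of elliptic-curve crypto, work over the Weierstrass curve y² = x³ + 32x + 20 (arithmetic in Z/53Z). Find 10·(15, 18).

Write Q = (15, 18).
Double-and-add on 10 = (1010)₂. Start with Q = (15, 18) for the leading 1-bit.
double: tangent at (15, 18): λ = (3·15² + 32)/(2·18) ≡ 18/36. 36⁻¹ ≡ 28 (mod 53), so λ ≡ 18·28 ≡ 27.
  x = λ² - 15 - 15 = 729 - 30 ≡ 10; y = λ·(15 - 10) - 18 ≡ 11. → (10, 11)
double: tangent at (10, 11): λ = (3·10² + 32)/(2·11) ≡ 14/22. 22⁻¹ ≡ 41 (mod 53) since 22·41 = 902 ≡ 1, so λ ≡ 14·41 ≡ 44.
  x = λ² - 10 - 10 = 1936 - 20 ≡ 8; y = λ·(10 - 8) - 11 ≡ 24. → (8, 24)
add Q: (8, 24) + (15, 18). λ = (18 - 24)/(15 - 8) ≡ 47/7 mod 53. 7⁻¹ ≡ 38 (mod 53), so λ ≡ 37.
  x = λ² - 8 - 15 = 1369 - 23 ≡ 21; y = λ·(8 - 21) - 24 ≡ 25. → (21, 25)
double: tangent at (21, 25): λ = (3·21² + 32)/(2·25) ≡ 30/50. 50⁻¹ ≡ 35 (mod 53), so λ ≡ 30·35 ≡ 43.
  x = λ² - 21 - 21 = 1849 - 42 ≡ 5; y = λ·(21 - 5) - 25 ≡ 27. → (5, 27)

(5, 27)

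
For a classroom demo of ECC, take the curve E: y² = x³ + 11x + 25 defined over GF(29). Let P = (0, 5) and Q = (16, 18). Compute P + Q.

(0, 5) + (16, 18). λ = (18 - 5)/(16 - 0) ≡ 13/16 mod 29. 16⁻¹ ≡ 20 (mod 29) since 16·20 = 320 ≡ 1, so λ ≡ 28.
  x = λ² - 0 - 16 = 784 - 16 ≡ 14; y = λ·(0 - 14) - 5 ≡ 9. → (14, 9)

(14, 9)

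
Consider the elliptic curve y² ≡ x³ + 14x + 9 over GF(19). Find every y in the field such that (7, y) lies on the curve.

x³ + 14x + 9 = 450 ≡ 13 (mod 19).
13 is a non-residue mod 19; no y exists.

none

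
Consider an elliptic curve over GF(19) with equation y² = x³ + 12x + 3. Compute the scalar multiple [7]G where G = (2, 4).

Double-and-add on 7 = (111)₂. Start with G = (2, 4) for the leading 1-bit.
double: tangent at (2, 4): λ = (3·2² + 12)/(2·4) ≡ 5/8. 8⁻¹ ≡ 12 (mod 19), so λ ≡ 5·12 ≡ 3.
  x = λ² - 2 - 2 = 9 - 4 ≡ 5; y = λ·(2 - 5) - 4 ≡ 6. → (5, 6)
add G: (5, 6) + (2, 4). λ = (4 - 6)/(2 - 5) ≡ 17/16 mod 19. 16⁻¹ ≡ 6 (mod 19), so λ ≡ 7.
  x = λ² - 5 - 2 = 49 - 7 ≡ 4; y = λ·(5 - 4) - 6 ≡ 1. → (4, 1)
double: tangent at (4, 1): λ = (3·4² + 12)/(2·1) ≡ 3/2. 2⁻¹ ≡ 10 (mod 19) since 2·10 = 20 ≡ 1, so λ ≡ 3·10 ≡ 11.
  x = λ² - 4 - 4 = 121 - 8 ≡ 18; y = λ·(4 - 18) - 1 ≡ 16. → (18, 16)
add G: (18, 16) + (2, 4). λ = (4 - 16)/(2 - 18) ≡ 7/3 mod 19. 3⁻¹ ≡ 13 (mod 19) since 3·13 = 39 ≡ 1, so λ ≡ 15.
  x = λ² - 18 - 2 = 225 - 20 ≡ 15; y = λ·(18 - 15) - 16 ≡ 10. → (15, 10)

(15, 10)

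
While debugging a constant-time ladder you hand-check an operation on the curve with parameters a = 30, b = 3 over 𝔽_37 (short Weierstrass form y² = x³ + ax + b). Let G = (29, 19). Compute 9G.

(23, 13)

Double-and-add on 9 = (1001)₂. Start with G = (29, 19) for the leading 1-bit.
double: tangent at (29, 19): λ = (3·29² + 30)/(2·19) ≡ 0/1. 1⁻¹ ≡ 1 (mod 37) since 1·1 = 1 ≡ 1, so λ ≡ 0·1 ≡ 0.
  x = λ² - 29 - 29 = 0 - 58 ≡ 16; y = λ·(29 - 16) - 19 ≡ 18. → (16, 18)
double: tangent at (16, 18): λ = (3·16² + 30)/(2·18) ≡ 21/36. 36⁻¹ ≡ 36 (mod 37), so λ ≡ 21·36 ≡ 16.
  x = λ² - 16 - 16 = 256 - 32 ≡ 2; y = λ·(16 - 2) - 18 ≡ 21. → (2, 21)
double: tangent at (2, 21): λ = (3·2² + 30)/(2·21) ≡ 5/5. 5⁻¹ ≡ 15 (mod 37), so λ ≡ 5·15 ≡ 1.
  x = λ² - 2 - 2 = 1 - 4 ≡ 34; y = λ·(2 - 34) - 21 ≡ 21. → (34, 21)
add G: (34, 21) + (29, 19). λ = (19 - 21)/(29 - 34) ≡ 35/32 mod 37. 32⁻¹ ≡ 22 (mod 37), so λ ≡ 30.
  x = λ² - 34 - 29 = 900 - 63 ≡ 23; y = λ·(34 - 23) - 21 ≡ 13. → (23, 13)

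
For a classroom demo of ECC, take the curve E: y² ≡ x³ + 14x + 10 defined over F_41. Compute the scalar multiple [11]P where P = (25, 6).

Double-and-add on 11 = (1011)₂. Start with P = (25, 6) for the leading 1-bit.
double: tangent at (25, 6): λ = (3·25² + 14)/(2·6) ≡ 3/12. 12⁻¹ ≡ 24 (mod 41) since 12·24 = 288 ≡ 1, so λ ≡ 3·24 ≡ 31.
  x = λ² - 25 - 25 = 961 - 50 ≡ 9; y = λ·(25 - 9) - 6 ≡ 39. → (9, 39)
double: tangent at (9, 39): λ = (3·9² + 14)/(2·39) ≡ 11/37. 37⁻¹ ≡ 10 (mod 41), so λ ≡ 11·10 ≡ 28.
  x = λ² - 9 - 9 = 784 - 18 ≡ 28; y = λ·(9 - 28) - 39 ≡ 3. → (28, 3)
add P: (28, 3) + (25, 6). λ = (6 - 3)/(25 - 28) ≡ 3/38 mod 41. 38⁻¹ ≡ 27 (mod 41), so λ ≡ 40.
  x = λ² - 28 - 25 = 1600 - 53 ≡ 30; y = λ·(28 - 30) - 3 ≡ 40. → (30, 40)
double: tangent at (30, 40): λ = (3·30² + 14)/(2·40) ≡ 8/39. 39⁻¹ ≡ 20 (mod 41), so λ ≡ 8·20 ≡ 37.
  x = λ² - 30 - 30 = 1369 - 60 ≡ 38; y = λ·(30 - 38) - 40 ≡ 33. → (38, 33)
add P: (38, 33) + (25, 6). λ = (6 - 33)/(25 - 38) ≡ 14/28 mod 41. 28⁻¹ ≡ 22 (mod 41) since 28·22 = 616 ≡ 1, so λ ≡ 21.
  x = λ² - 38 - 25 = 441 - 63 ≡ 9; y = λ·(38 - 9) - 33 ≡ 2. → (9, 2)

(9, 2)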